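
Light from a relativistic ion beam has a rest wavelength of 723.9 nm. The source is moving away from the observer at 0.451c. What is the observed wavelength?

Relativistic Doppler for wavelength: λ' = λ₀ · √((1 + β)/(1 − β)).
λ' = 723.9 × √(1.4510/0.5490) = 723.9 × 1.62573 ≈ 1176.9 nm.

1176.9 nm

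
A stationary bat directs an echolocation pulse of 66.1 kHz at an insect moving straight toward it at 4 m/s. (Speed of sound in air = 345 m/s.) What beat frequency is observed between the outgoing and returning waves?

At the insect (a moving observer), f₁ = f₀ · (v + u)/v = 66.1 × 349/345 ≈ 66.866 kHz.
The reflection then acts as a moving source: f₂ = f₁ · v/(v − u) ≈ 67.651 kHz.
Equivalently f₂ = f₀ · (v + u)/(v − u).
Beat frequency (with f₀ = 66100 Hz): |f₂ − f₀| = 2u·f₀/(v − u) = 2 × 4 × 66100/341 ≈ 1551 Hz.

1551 Hz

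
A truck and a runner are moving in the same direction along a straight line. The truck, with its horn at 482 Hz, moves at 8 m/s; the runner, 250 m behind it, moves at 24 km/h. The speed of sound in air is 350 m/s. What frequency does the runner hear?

480 Hz

24 km/h = 6.667 m/s.
The runner is behind, so the truck is moving away from it while the runner is moving toward the truck.
General Doppler shift: f' = f · (v + v_o)/(v + v_s).
f' = 482 × (350 + 6.667)/(350 + 8) = 482 × 356.67/358 ≈ 480 Hz.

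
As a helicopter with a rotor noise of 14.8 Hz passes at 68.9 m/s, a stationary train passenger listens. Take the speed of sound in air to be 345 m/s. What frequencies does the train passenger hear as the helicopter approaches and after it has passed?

Approaching: f₁ = f · v/(v − v_s) = 14.8 × 345/276.1 ≈ 18.5 Hz.
Receding: f₂ = f · v/(v + v_s) = 14.8 × 345/413.9 ≈ 12.3 Hz.

18.5 Hz approaching; 12.3 Hz receding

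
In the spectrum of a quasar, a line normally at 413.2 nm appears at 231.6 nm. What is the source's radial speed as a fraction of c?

λ'/λ₀ = 0.5605 < 1 (blueshift), so the source is approaching.
λ'/λ₀ = √((1 − β)/(1 + β)) for an approaching source ⇒ β = (1 − r²)/(1 + r²) with r = λ'/λ₀.
β = (1 − 0.3142)/(1 + 0.3142) ≈ 0.522.

0.522c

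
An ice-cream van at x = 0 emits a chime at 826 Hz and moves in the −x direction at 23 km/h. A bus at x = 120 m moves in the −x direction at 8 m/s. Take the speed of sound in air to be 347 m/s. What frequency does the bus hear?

830 Hz

23 km/h = 6.389 m/s.
The observer lies on the +x side, so the source is heading away from the observer and the observer is heading toward the source.
Both move, so f' = f · (v + v_o)/(v + v_s).
f' = 826 × (347 + 8)/(347 + 6.389) = 826 × 355/353.39 ≈ 830 Hz.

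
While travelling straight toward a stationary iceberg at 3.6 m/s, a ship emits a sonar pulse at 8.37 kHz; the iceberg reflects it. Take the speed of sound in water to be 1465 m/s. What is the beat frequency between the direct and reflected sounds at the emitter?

41.2 Hz

The iceberg receives the sound from a moving source: f₁ = f₀ · v/(v − v_e) = 8.37 × 1465/1461.4 ≈ 8.3906 kHz.
On the return leg the ship is a moving observer: f₂ = f₁ · (v + v_e)/v = 8.3906 × 1468.6/1465 ≈ 8.4112 kHz.
Equivalently f₂ = f₀ · (v + v_e)/(v − v_e).
Beat against the emitted tone (with f₀ = 8370 Hz): |f₂ − f₀| = 2v_e·f₀/(v − v_e) = 2 × 3.6 × 8370/1461.4 ≈ 41.2 Hz.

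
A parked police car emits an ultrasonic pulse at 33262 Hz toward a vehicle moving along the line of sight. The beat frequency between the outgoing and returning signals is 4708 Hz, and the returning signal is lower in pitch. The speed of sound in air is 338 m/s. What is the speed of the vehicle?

Double Doppler shift off a moving reflector: f₂ = f₀ · (v + u)/(v − u) (u > 0 toward emitter).
Returning signal is lower, so f₂ = f₀ − Δf = 33262 − 4708 = 28554 Hz.
Rearranging, u = v · (f₂ − f₀)/(f₂ + f₀) = 338 × -4708/61816 ≈ -26 m/s.
So the vehicle is moving at 26 m/s away from the emitter.

26 m/s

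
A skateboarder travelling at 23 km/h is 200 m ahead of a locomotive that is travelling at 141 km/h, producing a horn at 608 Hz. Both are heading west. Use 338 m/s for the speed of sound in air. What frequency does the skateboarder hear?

141 km/h = 39.17 m/s; 23 km/h = 6.389 m/s.
The skateboarder is ahead, so the locomotive is moving toward it while the skateboarder is moving away from the locomotive.
Both move, so f' = f · (v − v_o)/(v − v_s).
f' = 608 × (338 − 6.389)/(338 − 39.17) = 608 × 331.61/298.83 ≈ 675 Hz.

675 Hz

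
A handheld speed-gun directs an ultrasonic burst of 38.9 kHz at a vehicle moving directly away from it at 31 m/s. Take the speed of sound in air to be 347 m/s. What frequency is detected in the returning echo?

The vehicle first receives the wave as a moving observer: f₁ = f₀ · (v − u)/v = 38.9 × (347 − 31)/347 ≈ 35.4 kHz.
On reflection it acts as a source moving away from the stationary detector: f₂ = f₁ · v/(v + u) = 35.4 × 347/378 ≈ 32.5 kHz.
Equivalently f₂ = f₀ · (v − u)/(v + u).

32.5 kHz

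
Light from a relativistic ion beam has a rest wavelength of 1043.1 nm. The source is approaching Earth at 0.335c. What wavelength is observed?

736.2 nm

Relativistic Doppler for wavelength: λ' = λ₀ · √((1 − β)/(1 + β)).
λ' = 1043.1 × √(0.6650/1.3350) = 1043.1 × 0.70578 ≈ 736.2 nm.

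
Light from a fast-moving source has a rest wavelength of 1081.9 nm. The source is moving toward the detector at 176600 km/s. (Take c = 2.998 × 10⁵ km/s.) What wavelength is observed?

550.2 nm

β = v/c = 176600/299800 = 0.5891.
Relativistic Doppler for wavelength: λ' = λ₀ · √((1 − β)/(1 + β)).
λ' = 1081.9 × √(0.4109/1.5891) = 1081.9 × 0.50853 ≈ 550.2 nm.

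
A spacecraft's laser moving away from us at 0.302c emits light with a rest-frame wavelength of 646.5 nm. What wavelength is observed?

883.0 nm

Relativistic Doppler for wavelength: λ' = λ₀ · √((1 + β)/(1 − β)).
λ' = 646.5 × √(1.3020/0.6980) = 646.5 × 1.36577 ≈ 883.0 nm.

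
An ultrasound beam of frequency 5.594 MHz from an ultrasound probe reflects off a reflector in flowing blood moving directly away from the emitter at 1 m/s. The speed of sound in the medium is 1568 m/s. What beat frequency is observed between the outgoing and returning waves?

At the reflector in flowing blood (a moving observer), f₁ = f₀ · (v − u)/v = 5.594 × 1567/1568 ≈ 5.59043 MHz.
The reflection then acts as a moving source: f₂ = f₁ · v/(v + u) ≈ 5.58687 MHz.
Beat frequency (with f₀ = 5594000 Hz): |f₂ − f₀| = 2u·f₀/(v + u) = 2 × 1 × 5594000/1569 ≈ 7131 Hz.

7131 Hz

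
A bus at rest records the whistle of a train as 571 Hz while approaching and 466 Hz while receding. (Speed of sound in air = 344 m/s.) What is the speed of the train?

f₁/f₂ = (v + v_s)/(v − v_s), so v_s = v · (f₁ − f₂)/(f₁ + f₂).
v_s = 344 × (571 − 466)/(571 + 466) = 344 × 105/1037 ≈ 35 m/s.

35 m/s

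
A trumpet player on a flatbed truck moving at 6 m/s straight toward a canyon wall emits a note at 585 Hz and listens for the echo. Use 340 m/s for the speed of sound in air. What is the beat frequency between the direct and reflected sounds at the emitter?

21.0 Hz

The canyon wall receives the sound from a moving source: f₁ = f₀ · v/(v − v_e) = 585 × 340/334 ≈ 595.5 Hz.
On the return leg the trumpet player on a flatbed truck is a moving observer: f₂ = f₁ · (v + v_e)/v = 595.5 × 346/340 ≈ 606.0 Hz.
Beat against the emitted tone: |f₂ − f₀| = 2v_e·f₀/(v − v_e) = 2 × 6 × 585/334 ≈ 21.0 Hz.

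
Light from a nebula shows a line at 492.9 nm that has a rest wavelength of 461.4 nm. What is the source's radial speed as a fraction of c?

λ'/λ₀ = 1.0683 > 1 (redshift), so the source is receding.
λ'/λ₀ = √((1 + β)/(1 − β)) for a receding source ⇒ β = (r² − 1)/(r² + 1) with r = λ'/λ₀.
β = (1.1412 − 1)/(1.1412 + 1) ≈ 0.066.

0.066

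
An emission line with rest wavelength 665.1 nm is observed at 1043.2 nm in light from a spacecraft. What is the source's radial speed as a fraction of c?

0.422c

λ'/λ₀ = 1.5685 > 1 (redshift), so the source is receding.
λ'/λ₀ = √((1 + β)/(1 − β)) for a receding source ⇒ β = (r² − 1)/(r² + 1) with r = λ'/λ₀.
β = (2.4601 − 1)/(2.4601 + 1) ≈ 0.422.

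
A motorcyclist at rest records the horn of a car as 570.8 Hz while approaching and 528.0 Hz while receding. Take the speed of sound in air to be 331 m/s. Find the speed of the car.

12.9 m/s

f₁/f₂ = (v + v_s)/(v − v_s), so v_s = v · (f₁ − f₂)/(f₁ + f₂).
v_s = 331 × (570.8 − 528.0)/(570.8 + 528.0) = 331 × 42.8/1098.8 ≈ 12.9 m/s.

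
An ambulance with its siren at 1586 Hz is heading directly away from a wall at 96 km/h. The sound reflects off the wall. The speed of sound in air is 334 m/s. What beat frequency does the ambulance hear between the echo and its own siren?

96 km/h = 26.67 m/s.
The wall receives the sound from a moving source: f₁ = f₀ · v/(v + v_e) = 1586 × 334/360.67 ≈ 1469 Hz.
On the return leg the ambulance is a moving observer: f₂ = f₁ · (v − v_e)/v = 1469 × 307.33/334 ≈ 1351 Hz.
Beat against the emitted tone: |f₂ − f₀| = 2v_e·f₀/(v + v_e) = 2 × 26.67 × 1586/360.67 ≈ 235 Hz.

235 Hz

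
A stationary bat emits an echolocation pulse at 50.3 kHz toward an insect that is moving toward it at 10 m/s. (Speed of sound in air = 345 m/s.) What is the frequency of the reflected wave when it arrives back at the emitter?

The insect first receives the wave as a moving observer: f₁ = f₀ · (v + u)/v = 50.3 × (345 + 10)/345 ≈ 51.8 kHz.
On reflection it acts as a source moving toward the stationary detector: f₂ = f₁ · v/(v − u) = 51.8 × 345/335 ≈ 53.3 kHz.

53.3 kHz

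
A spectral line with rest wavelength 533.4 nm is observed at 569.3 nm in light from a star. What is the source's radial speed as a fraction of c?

0.065c

λ'/λ₀ = 1.0673 > 1 (redshift), so the source is receding.
λ'/λ₀ = √((1 + β)/(1 − β)) for a receding source ⇒ β = (r² − 1)/(r² + 1) with r = λ'/λ₀.
β = (1.1391 − 1)/(1.1391 + 1) ≈ 0.065.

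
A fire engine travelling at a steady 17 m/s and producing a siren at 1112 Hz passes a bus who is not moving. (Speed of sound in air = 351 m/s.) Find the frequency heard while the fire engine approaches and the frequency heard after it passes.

Approaching: f₁ = f · v/(v − v_s) = 1112 × 351/334 ≈ 1169 Hz.
Receding: f₂ = f · v/(v + v_s) = 1112 × 351/368 ≈ 1061 Hz.

1169 Hz approaching; 1061 Hz receding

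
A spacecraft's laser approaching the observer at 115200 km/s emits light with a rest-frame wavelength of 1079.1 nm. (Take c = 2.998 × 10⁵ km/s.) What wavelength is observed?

β = v/c = 115200/299800 = 0.3843.
Relativistic Doppler for wavelength: λ' = λ₀ · √((1 − β)/(1 + β)).
λ' = 1079.1 × √(0.6157/1.3843) = 1079.1 × 0.66695 ≈ 719.7 nm.

719.7 nm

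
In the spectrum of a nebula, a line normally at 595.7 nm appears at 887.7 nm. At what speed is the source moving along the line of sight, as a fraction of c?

λ'/λ₀ = 1.4902 > 1 (redshift), so the source is receding.
λ'/λ₀ = √((1 + β)/(1 − β)) for a receding source ⇒ β = (r² − 1)/(r² + 1) with r = λ'/λ₀.
β = (2.2206 − 1)/(2.2206 + 1) ≈ 0.379.

0.379c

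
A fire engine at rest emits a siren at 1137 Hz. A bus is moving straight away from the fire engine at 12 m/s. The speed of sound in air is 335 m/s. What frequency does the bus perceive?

Only the observer moves, away from the source, so f' = f · (v − v_o)/v.
f' = 1137 × (335 − 12)/335 = 1137 × 323/335 ≈ 1096 Hz.

1096 Hz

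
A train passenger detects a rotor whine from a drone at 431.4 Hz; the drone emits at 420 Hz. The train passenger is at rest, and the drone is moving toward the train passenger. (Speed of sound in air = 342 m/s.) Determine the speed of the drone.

f' = f · v/(v − v_s) ⇒ v_s = v · |1 − f/f'|.
v_s = 342 × |1 − 420/431.4| = 342 × 0.02643 ≈ 9.0 m/s.

9.0 m/s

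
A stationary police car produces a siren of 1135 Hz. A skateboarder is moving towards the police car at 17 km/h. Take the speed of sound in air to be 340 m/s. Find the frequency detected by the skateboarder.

1151 Hz

17 km/h = 4.722 m/s.
Only the observer moves, toward the source, so f' = f · (v + v_o)/v.
f' = 1135 × (340 + 4.722)/340 = 1135 × 344.72/340 ≈ 1151 Hz.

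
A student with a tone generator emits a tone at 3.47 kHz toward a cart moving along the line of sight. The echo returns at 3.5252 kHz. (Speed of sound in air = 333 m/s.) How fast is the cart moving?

Double Doppler shift off a moving reflector: f₂ = f₀ · (v + u)/(v − u) (u > 0 toward emitter).
Rearranging, u = v · (f₂ − f₀)/(f₂ + f₀) = 333 × 0.0552/6.9952 ≈ 2.63 m/s.
So the cart is moving at 2.63 m/s toward the emitter.

2.63 m/s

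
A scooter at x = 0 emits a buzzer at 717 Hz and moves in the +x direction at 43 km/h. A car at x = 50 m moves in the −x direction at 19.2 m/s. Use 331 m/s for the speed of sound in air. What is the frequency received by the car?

43 km/h = 11.94 m/s.
The observer lies on the +x side, so the source is heading toward the observer and the observer is heading toward the source.
Both move, so f' = f · (v + v_o)/(v − v_s).
f' = 717 × (331 + 19.2)/(331 − 11.94) = 717 × 350.2/319.06 ≈ 787 Hz.

787 Hz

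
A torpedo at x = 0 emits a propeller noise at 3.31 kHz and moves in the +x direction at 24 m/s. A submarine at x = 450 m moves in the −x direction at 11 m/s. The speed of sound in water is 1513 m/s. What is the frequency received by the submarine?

The observer lies on the +x side, so the source is heading toward the observer and the observer is heading toward the source.
General Doppler shift: f' = f · (v + v_o)/(v − v_s).
f' = 3.31 × (1513 + 11)/(1513 − 24) = 3.31 × 1524/1489 ≈ 3.39 kHz.

3.39 kHz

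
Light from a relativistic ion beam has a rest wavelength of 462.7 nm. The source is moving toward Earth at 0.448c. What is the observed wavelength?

Relativistic Doppler for wavelength: λ' = λ₀ · √((1 − β)/(1 + β)).
λ' = 462.7 × √(0.5520/1.4480) = 462.7 × 0.61743 ≈ 285.7 nm.

285.7 nm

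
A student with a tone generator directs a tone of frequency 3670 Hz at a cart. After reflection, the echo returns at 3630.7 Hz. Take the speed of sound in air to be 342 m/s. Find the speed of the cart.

1.84 m/s

Double Doppler shift off a moving reflector: f₂ = f₀ · (v + u)/(v − u) (u > 0 toward emitter).
Rearranging, u = v · (f₂ − f₀)/(f₂ + f₀) = 342 × -39.3/7300.7 ≈ -1.84 m/s.
So the cart is moving at 1.84 m/s away from the emitter.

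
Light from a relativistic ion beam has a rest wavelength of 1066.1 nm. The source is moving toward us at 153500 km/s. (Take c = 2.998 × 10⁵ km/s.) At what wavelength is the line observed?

β = v/c = 153500/299800 = 0.5120.
Relativistic Doppler for wavelength: λ' = λ₀ · √((1 − β)/(1 + β)).
λ' = 1066.1 × √(0.4880/1.5120) = 1066.1 × 0.56811 ≈ 605.7 nm.

605.7 nm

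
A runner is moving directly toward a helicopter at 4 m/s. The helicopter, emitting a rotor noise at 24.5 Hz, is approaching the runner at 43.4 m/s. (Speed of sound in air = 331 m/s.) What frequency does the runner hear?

General Doppler shift: f' = f · (v + v_o)/(v − v_s).
f' = 24.5 × (331 + 4)/(331 − 43.4) = 24.5 × 335/287.6 ≈ 28.5 Hz.

28.5 Hz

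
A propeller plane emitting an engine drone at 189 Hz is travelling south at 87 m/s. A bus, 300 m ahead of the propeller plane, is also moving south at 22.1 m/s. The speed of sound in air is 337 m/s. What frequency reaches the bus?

The bus is ahead, so the propeller plane is moving toward it while the bus is moving away from the propeller plane.
Both move, so f' = f · (v − v_o)/(v − v_s).
f' = 189 × (337 − 22.1)/(337 − 87) = 189 × 314.9/250 ≈ 238 Hz.

238 Hz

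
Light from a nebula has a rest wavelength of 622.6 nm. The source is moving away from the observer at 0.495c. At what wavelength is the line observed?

Relativistic Doppler for wavelength: λ' = λ₀ · √((1 + β)/(1 − β)).
λ' = 622.6 × √(1.4950/0.5050) = 622.6 × 1.72058 ≈ 1071.2 nm.

1071.2 nm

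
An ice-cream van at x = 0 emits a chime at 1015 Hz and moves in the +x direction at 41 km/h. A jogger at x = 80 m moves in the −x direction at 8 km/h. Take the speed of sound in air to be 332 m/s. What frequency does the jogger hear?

1058 Hz

41 km/h = 11.39 m/s; 8 km/h = 2.222 m/s.
The observer lies on the +x side, so the source is heading toward the observer and the observer is heading toward the source.
General Doppler shift: f' = f · (v + v_o)/(v − v_s).
f' = 1015 × (332 + 2.222)/(332 − 11.39) = 1015 × 334.22/320.61 ≈ 1058 Hz.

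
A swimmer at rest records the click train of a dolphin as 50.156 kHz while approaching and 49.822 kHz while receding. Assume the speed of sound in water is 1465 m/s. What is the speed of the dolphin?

f₁/f₂ = (v + v_s)/(v − v_s), so v_s = v · (f₁ − f₂)/(f₁ + f₂).
v_s = 1465 × (50.156 − 49.822)/(50.156 + 49.822) = 1465 × 0.334/99.978 ≈ 4.9 m/s.

4.9 m/s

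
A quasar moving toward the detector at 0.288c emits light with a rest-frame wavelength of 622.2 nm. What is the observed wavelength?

Relativistic Doppler for wavelength: λ' = λ₀ · √((1 − β)/(1 + β)).
λ' = 622.2 × √(0.7120/1.2880) = 622.2 × 0.74350 ≈ 462.6 nm.

462.6 nm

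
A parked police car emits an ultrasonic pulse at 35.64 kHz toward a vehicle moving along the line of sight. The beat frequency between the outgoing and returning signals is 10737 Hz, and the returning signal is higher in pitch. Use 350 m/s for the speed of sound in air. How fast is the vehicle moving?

Double Doppler shift off a moving reflector: f₂ = f₀ · (v + u)/(v − u) (u > 0 toward emitter).
Returning signal is higher, so f₂ = f₀ + Δf = 35640 + 10737 = 46377 Hz.
Rearranging, u = v · (f₂ − f₀)/(f₂ + f₀) = 350 × 10737/82017 ≈ 46 m/s.
So the vehicle is moving at 46 m/s toward the emitter.

46 m/s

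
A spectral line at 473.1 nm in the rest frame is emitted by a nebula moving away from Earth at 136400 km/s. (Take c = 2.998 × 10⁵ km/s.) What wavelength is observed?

β = v/c = 136400/299800 = 0.4550.
Relativistic Doppler for wavelength: λ' = λ₀ · √((1 + β)/(1 − β)).
λ' = 473.1 × √(1.4550/0.5450) = 473.1 × 1.63387 ≈ 773.0 nm.

773.0 nm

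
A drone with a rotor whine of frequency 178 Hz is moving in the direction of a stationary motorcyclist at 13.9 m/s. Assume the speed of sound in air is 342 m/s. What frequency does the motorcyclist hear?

186 Hz

Moving source, stationary observer: f' = f · v/(v − v_s) since the source is approaching.
f' = 178 × 342/(342 − 13.9) = 178 × 342/328.1 ≈ 186 Hz.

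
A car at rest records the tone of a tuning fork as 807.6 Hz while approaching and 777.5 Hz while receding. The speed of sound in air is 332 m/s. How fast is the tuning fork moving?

6.3 m/s

f₁/f₂ = (v + v_s)/(v − v_s), so v_s = v · (f₁ − f₂)/(f₁ + f₂).
v_s = 332 × (807.6 − 777.5)/(807.6 + 777.5) = 332 × 30.1/1585.1 ≈ 6.3 m/s.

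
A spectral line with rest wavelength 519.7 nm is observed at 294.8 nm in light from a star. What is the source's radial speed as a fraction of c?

λ'/λ₀ = 0.5673 < 1 (blueshift), so the source is approaching.
λ'/λ₀ = √((1 − β)/(1 + β)) for an approaching source ⇒ β = (1 − r²)/(1 + r²) with r = λ'/λ₀.
β = (1 − 0.3218)/(1 + 0.3218) ≈ 0.513.

0.513c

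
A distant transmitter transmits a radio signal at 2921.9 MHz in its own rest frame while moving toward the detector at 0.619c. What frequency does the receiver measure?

Relativistic Doppler for frequency: f' = f₀ · √((1 + β)/(1 − β)).
f' = 2921.9 × √(1.6190/0.3810) = 2921.9 × 2.06139 ≈ 6023.2 MHz.

6023.2 MHz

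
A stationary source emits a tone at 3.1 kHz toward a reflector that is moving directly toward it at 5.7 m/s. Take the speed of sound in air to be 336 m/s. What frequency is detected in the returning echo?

3.21 kHz

The reflector first receives the wave as a moving observer: f₁ = f₀ · (v + u)/v = 3.1 × (336 + 5.7)/336 ≈ 3.15 kHz.
The reflection then acts as a moving source: f₂ = f₁ · v/(v − u) ≈ 3.21 kHz.
Equivalently f₂ = f₀ · (v + u)/(v − u).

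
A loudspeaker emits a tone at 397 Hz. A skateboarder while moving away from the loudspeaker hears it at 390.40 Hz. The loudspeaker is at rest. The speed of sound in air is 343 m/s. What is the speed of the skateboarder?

f' = f · (v − v_o)/v ⇒ v_o = v · |f'/f − 1|.
v_o = 343 × |390.40/397 − 1| = 343 × 0.01662 ≈ 5.7 m/s.

5.7 m/s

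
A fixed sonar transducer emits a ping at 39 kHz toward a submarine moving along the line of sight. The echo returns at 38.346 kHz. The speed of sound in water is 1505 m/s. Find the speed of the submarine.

12.7 m/s

Double Doppler shift off a moving reflector: f₂ = f₀ · (v + u)/(v − u) (u > 0 toward emitter).
Rearranging, u = v · (f₂ − f₀)/(f₂ + f₀) = 1505 × -0.654/77.346 ≈ -12.7 m/s.
So the submarine is moving at 12.7 m/s away from the emitter.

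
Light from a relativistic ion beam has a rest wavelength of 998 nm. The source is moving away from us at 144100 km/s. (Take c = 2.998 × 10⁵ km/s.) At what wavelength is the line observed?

1685.1 nm

β = v/c = 144100/299800 = 0.4807.
Relativistic Doppler for wavelength: λ' = λ₀ · √((1 + β)/(1 − β)).
λ' = 998 × √(1.4807/0.5193) = 998 × 1.68849 ≈ 1685.1 nm.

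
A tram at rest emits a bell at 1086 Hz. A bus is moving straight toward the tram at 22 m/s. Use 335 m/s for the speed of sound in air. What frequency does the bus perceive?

1157 Hz

Only the observer moves, toward the source, so f' = f · (v + v_o)/v.
f' = 1086 × (335 + 22)/335 = 1086 × 357/335 ≈ 1157 Hz.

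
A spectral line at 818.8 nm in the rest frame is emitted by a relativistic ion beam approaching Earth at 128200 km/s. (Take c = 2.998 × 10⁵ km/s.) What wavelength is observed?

518.5 nm

β = v/c = 128200/299800 = 0.4276.
Relativistic Doppler for wavelength: λ' = λ₀ · √((1 − β)/(1 + β)).
λ' = 818.8 × √(0.5724/1.4276) = 818.8 × 0.63319 ≈ 518.5 nm.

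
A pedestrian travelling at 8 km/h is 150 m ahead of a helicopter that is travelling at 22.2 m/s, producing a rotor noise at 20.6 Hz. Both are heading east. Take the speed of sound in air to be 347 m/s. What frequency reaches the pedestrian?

8 km/h = 2.222 m/s.
The pedestrian is ahead, so the helicopter is moving toward it while the pedestrian is moving away from the helicopter.
With source approaching and observer receding, f' = f · (v − v_o)/(v − v_s).
f' = 20.6 × (347 − 2.222)/(347 − 22.2) = 20.6 × 344.78/324.8 ≈ 21.9 Hz.

21.9 Hz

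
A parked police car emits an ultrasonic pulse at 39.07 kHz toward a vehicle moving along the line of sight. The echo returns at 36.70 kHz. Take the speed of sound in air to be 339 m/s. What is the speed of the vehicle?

10.6 m/s

Double Doppler shift off a moving reflector: f₂ = f₀ · (v + u)/(v − u) (u > 0 toward emitter).
Rearranging, u = v · (f₂ − f₀)/(f₂ + f₀) = 339 × -2.37/75.77 ≈ -10.6 m/s.
So the vehicle is moving at 10.6 m/s away from the emitter.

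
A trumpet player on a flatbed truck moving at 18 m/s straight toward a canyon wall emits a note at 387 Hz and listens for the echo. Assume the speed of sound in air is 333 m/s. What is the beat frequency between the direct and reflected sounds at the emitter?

44.2 Hz

The canyon wall receives the sound from a moving source: f₁ = f₀ · v/(v − v_e) = 387 × 333/315 ≈ 409.1 Hz.
On the return leg the trumpet player on a flatbed truck is a moving observer: f₂ = f₁ · (v + v_e)/v = 409.1 × 351/333 ≈ 431.2 Hz.
Beat against the emitted tone: |f₂ − f₀| = 2v_e·f₀/(v − v_e) = 2 × 18 × 387/315 ≈ 44.2 Hz.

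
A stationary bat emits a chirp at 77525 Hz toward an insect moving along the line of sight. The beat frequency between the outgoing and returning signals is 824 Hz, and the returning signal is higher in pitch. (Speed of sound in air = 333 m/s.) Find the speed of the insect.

1.76 m/s

Double Doppler shift off a moving reflector: f₂ = f₀ · (v + u)/(v − u) (u > 0 toward emitter).
Returning signal is higher, so f₂ = f₀ + Δf = 77525 + 824 = 78349 Hz.
Rearranging, u = v · (f₂ − f₀)/(f₂ + f₀) = 333 × 824/155874 ≈ 1.76 m/s.
So the insect is moving at 1.76 m/s toward the emitter.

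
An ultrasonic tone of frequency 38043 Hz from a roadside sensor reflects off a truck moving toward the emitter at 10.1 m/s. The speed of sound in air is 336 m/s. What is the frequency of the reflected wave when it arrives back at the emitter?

At the truck (a moving observer), f₁ = f₀ · (v + u)/v = 38043 × 346.1/336 ≈ 39187 Hz.
The reflection then acts as a moving source: f₂ = f₁ · v/(v − u) ≈ 40401 Hz.

40401 Hz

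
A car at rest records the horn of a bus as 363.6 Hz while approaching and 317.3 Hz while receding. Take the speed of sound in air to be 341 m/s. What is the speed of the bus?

f₁/f₂ = (v + v_s)/(v − v_s), so v_s = v · (f₁ − f₂)/(f₁ + f₂).
v_s = 341 × (363.6 − 317.3)/(363.6 + 317.3) = 341 × 46.3/680.9 ≈ 23.2 m/s.

23.2 m/s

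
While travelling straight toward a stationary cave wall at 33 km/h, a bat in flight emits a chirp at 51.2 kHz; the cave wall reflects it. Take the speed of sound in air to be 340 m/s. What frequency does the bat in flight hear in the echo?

54.0 kHz

33 km/h = 9.167 m/s.
The cave wall receives the sound from a moving source: f₁ = f₀ · v/(v − v_e) = 51.2 × 340/330.83 ≈ 52.6 kHz.
On the return leg the bat in flight is a moving observer: f₂ = f₁ · (v + v_e)/v = 52.6 × 349.17/340 ≈ 54.0 kHz.
Equivalently f₂ = f₀ · (v + v_e)/(v − v_e).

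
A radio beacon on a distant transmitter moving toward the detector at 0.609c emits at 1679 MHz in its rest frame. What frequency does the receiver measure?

Relativistic Doppler for frequency: f' = f₀ · √((1 + β)/(1 − β)).
f' = 1679 × √(1.6090/0.3910) = 1679 × 2.02857 ≈ 3406.0 MHz.

3406.0 MHz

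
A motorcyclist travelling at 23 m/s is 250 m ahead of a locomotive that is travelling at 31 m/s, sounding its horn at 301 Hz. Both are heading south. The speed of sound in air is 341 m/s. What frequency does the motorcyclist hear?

309 Hz

The motorcyclist is ahead, so the locomotive is moving toward it while the motorcyclist is moving away from the locomotive.
General Doppler shift: f' = f · (v − v_o)/(v − v_s).
f' = 301 × (341 − 23)/(341 − 31) = 301 × 318/310 ≈ 309 Hz.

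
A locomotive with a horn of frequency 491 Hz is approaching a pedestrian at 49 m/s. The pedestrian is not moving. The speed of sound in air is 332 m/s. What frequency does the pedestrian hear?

576 Hz

With the source moving toward a stationary observer, f' = f · v/(v − v_s).
f' = 491 × 332/(332 − 49) = 491 × 332/283 ≈ 576 Hz.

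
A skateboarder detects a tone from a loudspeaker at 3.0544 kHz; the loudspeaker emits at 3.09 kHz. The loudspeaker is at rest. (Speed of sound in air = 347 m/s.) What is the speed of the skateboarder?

f' < f, so the skateboarder is receding.
f' = f · (v − v_o)/v ⇒ v_o = v · |f'/f − 1|.
v_o = 347 × |3.0544/3.09 − 1| = 347 × 0.01152 ≈ 4.0 m/s.

4.0 m/s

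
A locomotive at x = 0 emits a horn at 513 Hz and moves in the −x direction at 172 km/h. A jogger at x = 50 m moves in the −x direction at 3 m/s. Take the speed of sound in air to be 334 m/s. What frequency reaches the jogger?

453 Hz

172 km/h = 47.78 m/s.
The observer lies on the +x side, so the source is heading away from the observer and the observer is heading toward the source.
With source receding and observer approaching, f' = f · (v + v_o)/(v + v_s).
f' = 513 × (334 + 3)/(334 + 47.78) = 513 × 337/381.78 ≈ 453 Hz.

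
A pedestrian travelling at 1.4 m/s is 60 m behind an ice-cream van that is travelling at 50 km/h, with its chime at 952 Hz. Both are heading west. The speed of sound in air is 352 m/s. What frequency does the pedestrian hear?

920 Hz

50 km/h = 13.89 m/s.
The pedestrian is behind, so the ice-cream van is moving away from it while the pedestrian is moving toward the ice-cream van.
General Doppler shift: f' = f · (v + v_o)/(v + v_s).
f' = 952 × (352 + 1.4)/(352 + 13.89) = 952 × 353.4/365.89 ≈ 920 Hz.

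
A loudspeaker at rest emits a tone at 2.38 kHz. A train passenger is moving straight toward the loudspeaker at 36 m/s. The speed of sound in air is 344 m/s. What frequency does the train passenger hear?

2.63 kHz

Moving observer, stationary source: f' = f · (v + v_o)/v.
f' = 2.38 × (344 + 36)/344 = 2.38 × 380/344 ≈ 2.63 kHz.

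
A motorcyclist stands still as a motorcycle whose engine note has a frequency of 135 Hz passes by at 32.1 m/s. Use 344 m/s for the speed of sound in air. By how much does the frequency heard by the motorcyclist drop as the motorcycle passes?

Approaching: f₁ = f · v/(v − v_s) = 135 × 344/311.9 ≈ 148.9 Hz.
Receding: f₂ = f · v/(v + v_s) = 135 × 344/376.1 ≈ 123.5 Hz.
Drop: f₁ − f₂ = 2f·v·v_s/(v² − v_s²) = 2 × 135 × 344 × 32.1/(344² − 32.1²) ≈ 25.4 Hz.

25.4 Hz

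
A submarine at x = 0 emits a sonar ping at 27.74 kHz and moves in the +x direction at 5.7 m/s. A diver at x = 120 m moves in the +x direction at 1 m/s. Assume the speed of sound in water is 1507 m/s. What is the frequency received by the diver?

The observer lies on the +x side, so the source is heading toward the observer and the observer is heading away from the source.
Both move, so f' = f · (v − v_o)/(v − v_s).
f' = 27.74 × (1507 − 1)/(1507 − 5.7) = 27.74 × 1506/1501.3 ≈ 27.8 kHz.

27.8 kHz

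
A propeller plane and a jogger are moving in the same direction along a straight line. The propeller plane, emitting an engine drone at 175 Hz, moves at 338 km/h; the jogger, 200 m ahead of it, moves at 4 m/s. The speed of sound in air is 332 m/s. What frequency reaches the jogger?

241 Hz

338 km/h = 93.89 m/s.
The jogger is ahead, so the propeller plane is moving toward it while the jogger is moving away from the propeller plane.
With source approaching and observer receding, f' = f · (v − v_o)/(v − v_s).
f' = 175 × (332 − 4)/(332 − 93.89) = 175 × 328/238.11 ≈ 241 Hz.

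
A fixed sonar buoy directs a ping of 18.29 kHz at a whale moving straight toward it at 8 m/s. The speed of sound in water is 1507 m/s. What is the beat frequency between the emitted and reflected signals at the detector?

At the whale (a moving observer), f₁ = f₀ · (v + u)/v = 18.29 × 1515/1507 ≈ 18.3871 kHz.
On reflection it acts as a source moving toward the stationary detector: f₂ = f₁ · v/(v − u) = 18.3871 × 1507/1499 ≈ 18.4852 kHz.
Beat frequency (with f₀ = 18290 Hz): |f₂ − f₀| = 2u·f₀/(v − u) = 2 × 8 × 18290/1499 ≈ 195 Hz.

195 Hz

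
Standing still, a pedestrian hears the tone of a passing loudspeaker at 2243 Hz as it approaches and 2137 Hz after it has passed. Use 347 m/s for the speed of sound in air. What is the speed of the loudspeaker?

f₁/f₂ = (v + v_s)/(v − v_s), so v_s = v · (f₁ − f₂)/(f₁ + f₂).
v_s = 347 × (2243 − 2137)/(2243 + 2137) = 347 × 106/4380 ≈ 8.4 m/s.

8.4 m/s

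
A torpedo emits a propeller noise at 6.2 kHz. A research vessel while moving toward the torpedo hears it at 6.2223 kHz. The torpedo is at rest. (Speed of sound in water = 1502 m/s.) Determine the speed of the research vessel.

5.4 m/s

f' = f · (v + v_o)/v ⇒ v_o = v · |f'/f − 1|.
v_o = 1502 × |6.2223/6.2 − 1| = 1502 × 0.003597 ≈ 5.4 m/s.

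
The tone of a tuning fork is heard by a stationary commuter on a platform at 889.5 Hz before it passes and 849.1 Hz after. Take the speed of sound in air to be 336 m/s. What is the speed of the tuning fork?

7.8 m/s

f₁/f₂ = (v + v_s)/(v − v_s), so v_s = v · (f₁ − f₂)/(f₁ + f₂).
v_s = 336 × (889.5 − 849.1)/(889.5 + 849.1) = 336 × 40.4/1738.6 ≈ 7.8 m/s.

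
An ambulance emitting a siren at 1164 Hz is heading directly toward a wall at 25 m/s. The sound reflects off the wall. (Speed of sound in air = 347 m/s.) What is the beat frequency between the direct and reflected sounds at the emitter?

181 Hz

The wall receives the sound from a moving source: f₁ = f₀ · v/(v − v_e) = 1164 × 347/322 ≈ 1254.4 Hz.
On the return leg the ambulance is a moving observer: f₂ = f₁ · (v + v_e)/v = 1254.4 × 372/347 ≈ 1344.7 Hz.
Beat against the emitted tone: |f₂ − f₀| = 2v_e·f₀/(v − v_e) = 2 × 25 × 1164/322 ≈ 181 Hz.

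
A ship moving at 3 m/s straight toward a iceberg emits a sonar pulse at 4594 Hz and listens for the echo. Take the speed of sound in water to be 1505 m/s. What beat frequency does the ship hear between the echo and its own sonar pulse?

18.4 Hz

The iceberg receives the sound from a moving source: f₁ = f₀ · v/(v − v_e) = 4594 × 1505/1502 ≈ 4603.18 Hz.
On the return leg the ship is a moving observer: f₂ = f₁ · (v + v_e)/v = 4603.18 × 1508/1505 ≈ 4612.35 Hz.
Equivalently f₂ = f₀ · (v + v_e)/(v − v_e).
Beat against the emitted tone: |f₂ − f₀| = 2v_e·f₀/(v − v_e) = 2 × 3 × 4594/1502 ≈ 18.4 Hz.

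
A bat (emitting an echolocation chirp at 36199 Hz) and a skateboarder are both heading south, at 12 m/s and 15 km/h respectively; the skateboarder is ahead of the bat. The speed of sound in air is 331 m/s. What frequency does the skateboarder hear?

37088 Hz

15 km/h = 4.167 m/s.
The skateboarder is ahead, so the bat is moving toward it while the skateboarder is moving away from the bat.
Both move, so f' = f · (v − v_o)/(v − v_s).
f' = 36199 × (331 − 4.167)/(331 − 12) = 36199 × 326.83/319 ≈ 37088 Hz.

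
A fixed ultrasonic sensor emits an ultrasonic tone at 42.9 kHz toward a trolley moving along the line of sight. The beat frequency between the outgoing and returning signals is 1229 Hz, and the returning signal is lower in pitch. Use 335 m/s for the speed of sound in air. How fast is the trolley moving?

Double Doppler shift off a moving reflector: f₂ = f₀ · (v + u)/(v − u) (u > 0 toward emitter).
Returning signal is lower, so f₂ = f₀ − Δf = 42900 − 1229 = 41671 Hz.
Rearranging, u = v · (f₂ − f₀)/(f₂ + f₀) = 335 × -1229/84571 ≈ -4.9 m/s.
So the trolley is moving at 4.9 m/s away from the emitter.

4.9 m/s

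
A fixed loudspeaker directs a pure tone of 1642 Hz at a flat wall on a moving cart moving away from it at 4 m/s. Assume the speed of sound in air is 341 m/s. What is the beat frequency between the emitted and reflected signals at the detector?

At the flat wall on a moving cart (a moving observer), f₁ = f₀ · (v − u)/v = 1642 × 337/341 ≈ 1622.7 Hz.
The reflection then acts as a moving source: f₂ = f₁ · v/(v + u) ≈ 1603.9 Hz.
Beat frequency: |f₂ − f₀| = 2u·f₀/(v + u) = 2 × 4 × 1642/345 ≈ 38.1 Hz.

38.1 Hz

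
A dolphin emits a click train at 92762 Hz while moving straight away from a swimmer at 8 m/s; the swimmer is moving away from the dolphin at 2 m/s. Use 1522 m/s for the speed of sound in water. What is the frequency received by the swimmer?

92156 Hz

General Doppler shift: f' = f · (v − v_o)/(v + v_s).
f' = 92762 × (1522 − 2)/(1522 + 8) = 92762 × 1520/1530 ≈ 92156 Hz.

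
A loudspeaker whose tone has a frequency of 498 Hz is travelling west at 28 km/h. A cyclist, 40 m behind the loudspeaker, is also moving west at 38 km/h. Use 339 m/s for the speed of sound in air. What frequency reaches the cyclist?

28 km/h = 7.778 m/s; 38 km/h = 10.56 m/s.
The cyclist is behind, so the loudspeaker is moving away from it while the cyclist is moving toward the loudspeaker.
General Doppler shift: f' = f · (v + v_o)/(v + v_s).
f' = 498 × (339 + 10.56)/(339 + 7.778) = 498 × 349.56/346.78 ≈ 502 Hz.

502 Hz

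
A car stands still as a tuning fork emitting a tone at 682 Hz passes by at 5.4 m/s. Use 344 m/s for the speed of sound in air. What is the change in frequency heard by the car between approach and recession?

21.4 Hz

Approaching: f₁ = f · v/(v − v_s) = 682 × 344/338.6 ≈ 692.9 Hz.
Receding: f₂ = f · v/(v + v_s) = 682 × 344/349.4 ≈ 671.5 Hz.
Drop: f₁ − f₂ = 2f·v·v_s/(v² − v_s²) = 2 × 682 × 344 × 5.4/(344² − 5.4²) ≈ 21.4 Hz.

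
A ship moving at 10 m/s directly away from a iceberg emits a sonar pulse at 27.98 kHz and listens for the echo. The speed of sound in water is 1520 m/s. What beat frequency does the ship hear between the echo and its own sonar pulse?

The iceberg receives the sound from a moving source: f₁ = f₀ · v/(v + v_e) = 27.98 × 1520/1530 ≈ 27.797 kHz.
On the return leg the ship is a moving observer: f₂ = f₁ · (v − v_e)/v = 27.797 × 1510/1520 ≈ 27.614 kHz.
Equivalently f₂ = f₀ · (v − v_e)/(v + v_e).
Beat against the emitted tone (with f₀ = 27980 Hz): |f₂ − f₀| = 2v_e·f₀/(v + v_e) = 2 × 10 × 27980/1530 ≈ 366 Hz.

366 Hz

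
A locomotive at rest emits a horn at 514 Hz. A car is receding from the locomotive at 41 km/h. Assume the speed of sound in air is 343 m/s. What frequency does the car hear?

497 Hz

41 km/h = 11.39 m/s.
Moving observer, stationary source: f' = f · (v − v_o)/v.
f' = 514 × (343 − 11.39)/343 = 514 × 331.61/343 ≈ 497 Hz.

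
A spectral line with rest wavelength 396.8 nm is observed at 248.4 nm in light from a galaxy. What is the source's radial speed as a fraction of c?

λ'/λ₀ = 0.6260 < 1 (blueshift), so the source is approaching.
λ'/λ₀ = √((1 − β)/(1 + β)) for an approaching source ⇒ β = (1 − r²)/(1 + r²) with r = λ'/λ₀.
β = (1 − 0.3919)/(1 + 0.3919) ≈ 0.437.

0.437c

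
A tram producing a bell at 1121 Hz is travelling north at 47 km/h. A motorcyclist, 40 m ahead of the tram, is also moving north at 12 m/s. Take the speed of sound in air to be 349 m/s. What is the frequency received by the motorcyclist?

47 km/h = 13.06 m/s.
The motorcyclist is ahead, so the tram is moving toward it while the motorcyclist is moving away from the tram.
With source approaching and observer receding, f' = f · (v − v_o)/(v − v_s).
f' = 1121 × (349 − 12)/(349 − 13.06) = 1121 × 337/335.94 ≈ 1125 Hz.

1125 Hz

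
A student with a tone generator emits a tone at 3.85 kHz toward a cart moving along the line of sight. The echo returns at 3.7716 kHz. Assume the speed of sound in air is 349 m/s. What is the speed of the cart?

Double Doppler shift off a moving reflector: f₂ = f₀ · (v + u)/(v − u) (u > 0 toward emitter).
Rearranging, u = v · (f₂ − f₀)/(f₂ + f₀) = 349 × -0.0784/7.6216 ≈ -3.6 m/s.
So the cart is moving at 3.6 m/s away from the emitter.

3.6 m/s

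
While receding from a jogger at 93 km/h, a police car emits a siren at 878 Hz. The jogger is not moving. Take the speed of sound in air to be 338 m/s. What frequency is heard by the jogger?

816 Hz

93 km/h = 25.83 m/s.
Moving source, stationary observer: f' = f · v/(v + v_s) since the source is receding.
f' = 878 × 338/(338 + 25.83) = 878 × 338/363.8 ≈ 816 Hz.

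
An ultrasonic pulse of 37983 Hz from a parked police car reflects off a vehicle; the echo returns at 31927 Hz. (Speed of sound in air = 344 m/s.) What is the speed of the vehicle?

Double Doppler shift off a moving reflector: f₂ = f₀ · (v + u)/(v − u) (u > 0 toward emitter).
Rearranging, u = v · (f₂ − f₀)/(f₂ + f₀) = 344 × -6056/69910 ≈ -30 m/s.
So the vehicle is moving at 30 m/s away from the emitter.

30 m/s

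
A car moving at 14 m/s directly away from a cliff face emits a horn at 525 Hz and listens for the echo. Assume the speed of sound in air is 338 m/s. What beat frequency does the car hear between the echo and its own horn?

The cliff face receives the sound from a moving source: f₁ = f₀ · v/(v + v_e) = 525 × 338/352 ≈ 504.1 Hz.
On the return leg the car is a moving observer: f₂ = f₁ · (v − v_e)/v = 504.1 × 324/338 ≈ 483.2 Hz.
Beat against the emitted tone: |f₂ − f₀| = 2v_e·f₀/(v + v_e) = 2 × 14 × 525/352 ≈ 41.8 Hz.

41.8 Hz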